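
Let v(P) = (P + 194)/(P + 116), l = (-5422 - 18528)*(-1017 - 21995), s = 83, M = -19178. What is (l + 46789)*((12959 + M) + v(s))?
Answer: -681982401786456/199 ≈ -3.4270e+12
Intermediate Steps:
l = 551137400 (l = -23950*(-23012) = 551137400)
v(P) = (194 + P)/(116 + P)
(l + 46789)*((12959 + M) + v(s)) = (551137400 + 46789)*((12959 - 19178) + (194 + 83)/(116 + 83)) = 551184189*(-6219 + 277/199) = 551184189*(-1237304/199) = -681982401786456/199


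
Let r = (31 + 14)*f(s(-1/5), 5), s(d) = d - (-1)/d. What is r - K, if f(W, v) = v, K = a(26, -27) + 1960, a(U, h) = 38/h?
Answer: -46807/27 ≈ -1733.6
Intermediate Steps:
K = 52882/27 (K = 38/(-27) + 1960 = 38*(-1/27) + 1960 = -38/27 + 1960 = 52882/27 ≈ 1958.6)
s(d) = d + 1/d
r = 225 (r = (31 + 14)*5 = 45*5 = 225)
r - K = 225 - 1*52882/27 = 225 - 52882/27 = -46807/27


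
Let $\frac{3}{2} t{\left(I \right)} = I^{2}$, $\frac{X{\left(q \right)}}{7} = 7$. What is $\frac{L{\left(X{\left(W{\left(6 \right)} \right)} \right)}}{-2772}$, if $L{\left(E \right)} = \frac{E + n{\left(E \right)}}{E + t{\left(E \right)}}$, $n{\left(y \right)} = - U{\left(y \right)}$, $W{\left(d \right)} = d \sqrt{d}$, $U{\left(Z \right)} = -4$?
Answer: $- \frac{53}{4572876} \approx -1.159 \cdot 10^{-5}$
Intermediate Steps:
$W{\left(d \right)} = d^{\frac{3}{2}}$
$X{\left(q \right)} = 49$ ($X{\left(q \right)} = 7 \cdot 7 = 49$)
$n{\left(y \right)} = 4$ ($n{\left(y \right)} = \left(-1\right) \left(-4\right) = 4$)
$t{\left(I \right)} = \frac{2 I^{2}}{3}$
$L{\left(E \right)} = \frac{4 + E}{E + \frac{2 E^{2}}{3}}$ ($L{\left(E \right)} = \frac{E + 4}{E + \frac{2 E^{2}}{3}} = \frac{4 + E}{E + \frac{2 E^{2}}{3}}$)
$\frac{L{\left(X{\left(W{\left(6 \right)} \right)} \right)}}{-2772} = \frac{3 \cdot \frac{1}{49} \frac{1}{3 + 2 \cdot 49} \left(4 + 49\right)}{-2772} = 3 \cdot \frac{1}{49} \frac{1}{3 + 98} \cdot 53 \left(- \frac{1}{2772}\right) = 3 \cdot \frac{1}{49} \cdot \frac{1}{101} \cdot 53 \left(- \frac{1}{2772}\right) = \frac{159}{4949} \left(- \frac{1}{2772}\right) = - \frac{53}{4572876}$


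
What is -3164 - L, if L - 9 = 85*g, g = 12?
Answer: -4193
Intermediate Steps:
L = 1029 (L = 9 + 85*12 = 9 + 1020 = 1029)
-3164 - L = -3164 - 1*1029 = -3164 - 1029 = -4193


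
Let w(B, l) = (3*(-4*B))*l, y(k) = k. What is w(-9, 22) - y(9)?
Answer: 2367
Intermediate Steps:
w(B, l) = -12*B*l (w(B, l) = (-12*B)*l = -12*B*l)
w(-9, 22) - y(9) = -12*(-9)*22 - 1*9 = 2376 - 9 = 2367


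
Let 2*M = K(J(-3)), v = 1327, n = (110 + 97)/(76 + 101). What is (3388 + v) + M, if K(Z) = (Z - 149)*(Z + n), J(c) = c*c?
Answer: 236185/59 ≈ 4003.1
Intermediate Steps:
J(c) = c**2
n = 69/59 (n = 207/177 = 207*(1/177) = 69/59 ≈ 1.1695)
K(Z) = (-149 + Z)*(69/59 + Z) (K(Z) = (Z - 149)*(Z + 69/59) = (-149 + Z)*(69/59 + Z))
M = -42000/59 (M = (-10281/59 + ((-3)**2)**2 - 8722/59*(-3)**2)/2 = (-10281/59 + 9**2 - 8722/59*9)/2 = (-10281/59 + 81 - 78498/59)/2 = (1/2)*(-84000/59) = -42000/59 ≈ -711.86)
(3388 + v) + M = (3388 + 1327) - 42000/59 = 4715 - 42000/59 = 236185/59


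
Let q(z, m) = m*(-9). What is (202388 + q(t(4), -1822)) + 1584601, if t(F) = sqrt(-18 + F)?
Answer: 1803387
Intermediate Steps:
q(z, m) = -9*m
(202388 + q(t(4), -1822)) + 1584601 = (202388 - 9*(-1822)) + 1584601 = (202388 + 16398) + 1584601 = 218786 + 1584601 = 1803387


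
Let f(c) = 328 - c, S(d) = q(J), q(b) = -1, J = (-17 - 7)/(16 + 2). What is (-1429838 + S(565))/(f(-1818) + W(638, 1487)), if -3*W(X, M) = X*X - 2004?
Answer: 4289517/398602 ≈ 10.761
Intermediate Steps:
J = -4/3 (J = -24/18 = -24*1/18 = -4/3 ≈ -1.3333)
S(d) = -1
W(X, M) = 668 - X²/3 (W(X, M) = -(X*X - 2004)/3 = -(X² - 2004)/3 = -(-2004 + X²)/3 = 668 - X²/3)
(-1429838 + S(565))/(f(-1818) + W(638, 1487)) = (-1429838 - 1)/((328 - 1*(-1818)) + (668 - ⅓*638²)) = -1429839/((328 + 1818) + (668 - ⅓*407044)) = -1429839/(2146 + (668 - 407044/3)) = -1429839/(2146 - 405040/3) = -1429839/(-398602/3) = -1429839*(-3/398602) = 4289517/398602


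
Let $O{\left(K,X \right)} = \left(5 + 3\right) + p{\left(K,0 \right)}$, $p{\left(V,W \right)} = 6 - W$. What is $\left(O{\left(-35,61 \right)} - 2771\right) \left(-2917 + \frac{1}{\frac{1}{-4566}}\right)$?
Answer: $20630631$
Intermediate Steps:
$O{\left(K,X \right)} = 14$ ($O{\left(K,X \right)} = \left(5 + 3\right) + \left(6 - 0\right) = 8 + \left(6 + 0\right) = 8 + 6 = 14$)
$\left(O{\left(-35,61 \right)} - 2771\right) \left(-2917 + \frac{1}{\frac{1}{-4566}}\right) = \left(14 - 2771\right) \left(-2917 + \frac{1}{\frac{1}{-4566}}\right) = - 2757 \left(-2917 + \frac{1}{- \frac{1}{4566}}\right) = - 2757 \left(-2917 - 4566\right) = \left(-2757\right) \left(-7483\right) = 20630631$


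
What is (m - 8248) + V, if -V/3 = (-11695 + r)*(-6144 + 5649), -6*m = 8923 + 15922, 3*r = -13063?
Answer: -143073893/6 ≈ -2.3846e+7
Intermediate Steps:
r = -13063/3 (r = (⅓)*(-13063) = -13063/3 ≈ -4354.3)
m = -24845/6 (m = -(8923 + 15922)/6 = -⅙*24845 = -24845/6 ≈ -4140.8)
V = -23833260 (V = -3*(-11695 - 13063/3)*(-6144 + 5649) = -(-48148)*(-495) = -3*7944420 = -23833260)
(m - 8248) + V = (-24845/6 - 8248) - 23833260 = -74333/6 - 23833260 = -143073893/6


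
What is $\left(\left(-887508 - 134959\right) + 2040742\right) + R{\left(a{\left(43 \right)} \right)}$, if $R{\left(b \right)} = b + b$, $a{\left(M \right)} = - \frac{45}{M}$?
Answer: $\frac{43785735}{43} \approx 1.0183 \cdot 10^{6}$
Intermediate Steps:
$R{\left(b \right)} = 2 b$
$\left(\left(-887508 - 134959\right) + 2040742\right) + R{\left(a{\left(43 \right)} \right)} = \left(\left(-887508 - 134959\right) + 2040742\right) + 2 \left(- \frac{45}{43}\right) = \left(-1022467 + 2040742\right) + 2 \left(\left(-45\right) \frac{1}{43}\right) = 1018275 + 2 \left(- \frac{45}{43}\right) = 1018275 - \frac{90}{43} = \frac{43785735}{43}$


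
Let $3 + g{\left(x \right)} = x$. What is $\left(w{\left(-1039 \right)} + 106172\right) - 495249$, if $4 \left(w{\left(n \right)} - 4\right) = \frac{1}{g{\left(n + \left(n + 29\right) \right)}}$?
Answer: $- \frac{3193511185}{8208} \approx -3.8907 \cdot 10^{5}$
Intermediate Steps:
$g{\left(x \right)} = -3 + x$
$w{\left(n \right)} = 4 + \frac{1}{4 \left(26 + 2 n\right)}$ ($w{\left(n \right)} = 4 + \frac{1}{4 \left(-3 + \left(n + \left(n + 29\right)\right)\right)} = 4 + \frac{1}{4 \left(-3 + \left(n + \left(29 + n\right)\right)\right)} = 4 + \frac{1}{4 \left(-3 + \left(29 + 2 n\right)\right)} = 4 + \frac{1}{4 \left(26 + 2 n\right)}$)
$\left(w{\left(-1039 \right)} + 106172\right) - 495249 = \left(\frac{417 + 32 \left(-1039\right)}{8 \left(13 - 1039\right)} + 106172\right) - 495249 = \left(\frac{417 - 33248}{8 \left(-1026\right)} + 106172\right) - 495249 = \left(\frac{1}{8} \left(- \frac{1}{1026}\right) \left(-32831\right) + 106172\right) - 495249 = \left(\frac{32831}{8208} + 106172\right) - 495249 = \frac{871492607}{8208} - 495249 = - \frac{3193511185}{8208}$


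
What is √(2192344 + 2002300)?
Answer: 2*√1048661 ≈ 2048.1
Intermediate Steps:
√(2192344 + 2002300) = √4194644 = 2*√1048661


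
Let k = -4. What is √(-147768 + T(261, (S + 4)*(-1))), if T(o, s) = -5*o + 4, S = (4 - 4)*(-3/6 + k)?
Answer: I*√149069 ≈ 386.09*I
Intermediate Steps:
S = 0 (S = (4 - 4)*(-3/6 - 4) = 0*(-3*⅙ - 4) = 0*(-½ - 4) = 0*(-9/2) = 0)
T(o, s) = 4 - 5*o
√(-147768 + T(261, (S + 4)*(-1))) = √(-147768 + (4 - 5*261)) = √(-147768 + (4 - 1305)) = √(-147768 - 1301) = √(-149069) = I*√149069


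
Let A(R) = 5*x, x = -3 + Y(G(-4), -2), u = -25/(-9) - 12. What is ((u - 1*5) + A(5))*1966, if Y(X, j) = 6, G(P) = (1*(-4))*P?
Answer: 13762/9 ≈ 1529.1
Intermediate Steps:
u = -83/9 (u = -25*(-⅑) - 12 = 25/9 - 12 = -83/9 ≈ -9.2222)
G(P) = -4*P
x = 3 (x = -3 + 6 = 3)
A(R) = 15 (A(R) = 5*3 = 15)
((u - 1*5) + A(5))*1966 = ((-83/9 - 1*5) + 15)*1966 = ((-83/9 - 5) + 15)*1966 = (-128/9 + 15)*1966 = (7/9)*1966 = 13762/9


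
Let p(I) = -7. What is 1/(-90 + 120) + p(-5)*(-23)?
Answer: 4831/30 ≈ 161.03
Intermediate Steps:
1/(-90 + 120) + p(-5)*(-23) = 1/(-90 + 120) - 7*(-23) = 1/30 + 161 = 4831/30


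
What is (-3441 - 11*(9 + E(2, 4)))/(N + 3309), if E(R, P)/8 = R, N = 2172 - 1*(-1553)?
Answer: -1858/3517 ≈ -0.52829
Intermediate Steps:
N = 3725 (N = 2172 + 1553 = 3725)
E(R, P) = 8*R
(-3441 - 11*(9 + E(2, 4)))/(N + 3309) = (-3441 - 11*(9 + 8*2))/(3725 + 3309) = (-3441 - 11*(9 + 16))/7034 = (-3441 - 11*25)*(1/7034) = (-3441 - 275)*(1/7034) = -3716*1/7034 = -1858/3517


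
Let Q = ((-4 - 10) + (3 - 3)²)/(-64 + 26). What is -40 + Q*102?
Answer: -46/19 ≈ -2.4211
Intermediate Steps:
Q = 7/19 (Q = (-14 + 0²)/(-38) = (-14 + 0)*(-1/38) = -14*(-1/38) = 7/19 ≈ 0.36842)
-40 + Q*102 = -40 + (7/19)*102 = -40 + 714/19 = -46/19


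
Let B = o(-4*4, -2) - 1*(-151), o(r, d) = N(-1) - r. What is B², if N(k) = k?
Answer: 27556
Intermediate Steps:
o(r, d) = -1 - r
B = 166 (B = (-1 - (-4)*4) - 1*(-151) = (-1 - 1*(-16)) + 151 = (-1 + 16) + 151 = 15 + 151 = 166)
B² = 166² = 27556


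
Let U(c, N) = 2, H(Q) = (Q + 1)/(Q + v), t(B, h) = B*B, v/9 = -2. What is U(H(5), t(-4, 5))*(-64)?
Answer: -128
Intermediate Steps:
v = -18 (v = 9*(-2) = -18)
t(B, h) = B²
H(Q) = (1 + Q)/(-18 + Q) (H(Q) = (Q + 1)/(Q - 18) = (1 + Q)/(-18 + Q))
U(H(5), t(-4, 5))*(-64) = 2*(-64) = -128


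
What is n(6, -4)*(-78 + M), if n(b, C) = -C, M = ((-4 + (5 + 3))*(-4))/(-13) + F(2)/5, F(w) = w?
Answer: -19856/65 ≈ -305.48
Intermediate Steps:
M = 106/65 (M = ((-4 + (5 + 3))*(-4))/(-13) + 2/5 = ((-4 + 8)*(-4))*(-1/13) + 2*(1/5) = (4*(-4))*(-1/13) + 2/5 = -16*(-1/13) + 2/5 = 16/13 + 2/5 = 106/65 ≈ 1.6308)
n(6, -4)*(-78 + M) = (-1*(-4))*(-78 + 106/65) = 4*(-4964/65) = -19856/65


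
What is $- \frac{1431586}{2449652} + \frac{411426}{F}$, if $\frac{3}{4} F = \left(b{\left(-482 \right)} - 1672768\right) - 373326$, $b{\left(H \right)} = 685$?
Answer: $- \frac{307005565124}{417545020639} \approx -0.73526$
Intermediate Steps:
$F = -2727212$ ($F = \frac{4 \left(\left(685 - 1672768\right) - 373326\right)}{3} = \frac{4 \left(-1672083 - 373326\right)}{3} = \frac{4}{3} \left(-2045409\right) = -2727212$)
$- \frac{1431586}{2449652} + \frac{411426}{F} = - \frac{1431586}{2449652} + \frac{411426}{-2727212} = \left(-1431586\right) \frac{1}{2449652} + 411426 \left(- \frac{1}{2727212}\right) = - \frac{715793}{1224826} - \frac{205713}{1363606} = - \frac{307005565124}{417545020639}$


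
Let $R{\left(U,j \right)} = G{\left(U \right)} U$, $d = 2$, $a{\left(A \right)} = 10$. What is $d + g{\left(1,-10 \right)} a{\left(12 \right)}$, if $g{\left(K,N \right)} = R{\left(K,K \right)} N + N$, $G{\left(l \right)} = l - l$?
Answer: $-98$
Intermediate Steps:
$G{\left(l \right)} = 0$
$R{\left(U,j \right)} = 0$ ($R{\left(U,j \right)} = 0 U = 0$)
$g{\left(K,N \right)} = N$ ($g{\left(K,N \right)} = 0 N + N = 0 + N = N$)
$d + g{\left(1,-10 \right)} a{\left(12 \right)} = 2 - 100 = -98$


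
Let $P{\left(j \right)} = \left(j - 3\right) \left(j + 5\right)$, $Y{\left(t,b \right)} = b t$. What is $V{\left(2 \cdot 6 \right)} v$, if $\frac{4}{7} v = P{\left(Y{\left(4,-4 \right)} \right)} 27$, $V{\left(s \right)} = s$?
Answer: $118503$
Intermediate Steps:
$P{\left(j \right)} = \left(-3 + j\right) \left(5 + j\right)$
$v = \frac{39501}{4}$ ($v = \frac{7 \left(-15 + \left(\left(-4\right) 4\right)^{2} + 2 \left(\left(-4\right) 4\right)\right) 27}{4} = \frac{7 \left(-15 + \left(-16\right)^{2} + 2 \left(-16\right)\right) 27}{4} = \frac{7 \left(-15 + 256 - 32\right) 27}{4} = \frac{7 \cdot 209 \cdot 27}{4} = \frac{7}{4} \cdot 5643 = \frac{39501}{4} \approx 9875.3$)
$V{\left(2 \cdot 6 \right)} v = 2 \cdot 6 \cdot \frac{39501}{4} = 12 \cdot \frac{39501}{4} = 118503$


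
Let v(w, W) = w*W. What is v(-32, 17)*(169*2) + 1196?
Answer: -182676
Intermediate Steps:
v(w, W) = W*w
v(-32, 17)*(169*2) + 1196 = (17*(-32))*(169*2) + 1196 = -544*338 + 1196 = -183872 + 1196 = -182676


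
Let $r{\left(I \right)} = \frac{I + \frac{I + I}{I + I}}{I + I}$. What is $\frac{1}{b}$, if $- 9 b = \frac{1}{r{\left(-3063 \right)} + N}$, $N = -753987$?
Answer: $\frac{6928381950}{1021} \approx 6.7859 \cdot 10^{6}$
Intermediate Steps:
$r{\left(I \right)} = \frac{1 + I}{2 I}$ ($r{\left(I \right)} = \frac{I + \frac{2 I}{2 I}}{2 I} = \left(I + 2 I \frac{1}{2 I}\right) \frac{1}{2 I} = \left(I + 1\right) \frac{1}{2 I} = \left(1 + I\right) \frac{1}{2 I} = \frac{1 + I}{2 I}$)
$b = \frac{1021}{6928381950}$ ($b = - \frac{1}{9 \left(\frac{1 - 3063}{2 \left(-3063\right)} - 753987\right)} = - \frac{1}{9 \left(\frac{1}{2} \left(- \frac{1}{3063}\right) \left(-3062\right) - 753987\right)} = - \frac{1}{9 \left(\frac{1531}{3063} - 753987\right)} = - \frac{1}{9 \left(- \frac{2309460650}{3063}\right)} = \left(- \frac{1}{9}\right) \left(- \frac{3063}{2309460650}\right) = \frac{1021}{6928381950} \approx 1.4736 \cdot 10^{-7}$)
$\frac{1}{b} = \frac{1}{\frac{1021}{6928381950}} = \frac{6928381950}{1021}$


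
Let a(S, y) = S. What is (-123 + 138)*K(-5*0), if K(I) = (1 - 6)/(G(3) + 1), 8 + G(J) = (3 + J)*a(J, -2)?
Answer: -75/11 ≈ -6.8182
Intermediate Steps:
G(J) = -8 + J*(3 + J) (G(J) = -8 + (3 + J)*J = -8 + J*(3 + J))
K(I) = -5/11 (K(I) = (1 - 6)/((-8 + 3**2 + 3*3) + 1) = -5/((-8 + 9 + 9) + 1) = -5/(10 + 1) = -5/11)
(-123 + 138)*K(-5*0) = (-123 + 138)*(-5/11) = 15*(-5/11) = -75/11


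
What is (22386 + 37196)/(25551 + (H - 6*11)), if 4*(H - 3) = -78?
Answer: 119164/50937 ≈ 2.3394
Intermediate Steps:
H = -33/2 (H = 3 + (¼)*(-78) = 3 - 39/2 = -33/2 ≈ -16.500)
(22386 + 37196)/(25551 + (H - 6*11)) = (22386 + 37196)/(25551 + (-33/2 - 6*11)) = 59582/(25551 + (-33/2 - 66)) = 59582/(25551 - 165/2) = 59582/(50937/2) = 59582*(2/50937) = 119164/50937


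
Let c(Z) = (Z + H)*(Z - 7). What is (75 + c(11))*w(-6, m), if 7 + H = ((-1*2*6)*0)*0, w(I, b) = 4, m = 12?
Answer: 364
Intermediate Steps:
H = -7 (H = -7 + ((-1*2*6)*0)*0 = -7 + (-2*6*0)*0 = -7 - 12*0*0 = -7 + 0*0 = -7 + 0 = -7)
c(Z) = (-7 + Z)² (c(Z) = (Z - 7)*(Z - 7) = (-7 + Z)*(-7 + Z) = (-7 + Z)²)
(75 + c(11))*w(-6, m) = (75 + (49 + 11² - 14*11))*4 = (75 + (49 + 121 - 154))*4 = (75 + 16)*4 = 91*4 = 364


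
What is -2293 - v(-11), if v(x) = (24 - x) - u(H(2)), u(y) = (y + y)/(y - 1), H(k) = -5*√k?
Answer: -113972/49 - 10*√2/49 ≈ -2326.2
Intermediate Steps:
u(y) = 2*y/(-1 + y) (u(y) = (2*y)/(-1 + y) = 2*y/(-1 + y))
v(x) = 24 - x + 10*√2/(-1 - 5*√2) (v(x) = (24 - x) - 2*(-5*√2)/(-1 - 5*√2) = (24 - x) - (-10)*√2/(-1 - 5*√2) = (24 - x) + 10*√2/(-1 - 5*√2) = 24 - x + 10*√2/(-1 - 5*√2))
-2293 - v(-11) = -2293 - (1076/49 - 1*(-11) + 10*√2/49) = -2293 - (1076/49 + 11 + 10*√2/49) = -2293 - (1615/49 + 10*√2/49) = -2293 + (-1615/49 - 10*√2/49) = -113972/49 - 10*√2/49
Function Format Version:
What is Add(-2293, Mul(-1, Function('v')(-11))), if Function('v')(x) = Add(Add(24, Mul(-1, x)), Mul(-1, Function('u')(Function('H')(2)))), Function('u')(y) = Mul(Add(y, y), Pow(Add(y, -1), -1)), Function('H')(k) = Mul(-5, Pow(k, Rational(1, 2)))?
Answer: Add(Rational(-113972, 49), Mul(Rational(-10, 49), Pow(2, Rational(1, 2)))) ≈ -2326.2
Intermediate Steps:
Function('u')(y) = Mul(2, y, Pow(Add(-1, y), -1)) (Function('u')(y) = Mul(Mul(2, y), Pow(Add(-1, y), -1)) = Mul(2, y, Pow(Add(-1, y), -1)))
Function('v')(x) = Add(24, Mul(-1, x), Mul(10, Pow(2, Rational(1, 2)), Pow(Add(-1, Mul(-5, Pow(2, Rational(1, 2)))), -1))) (Function('v')(x) = Add(Add(24, Mul(-1, x)), Mul(-1, Mul(2, Mul(-5, Pow(2, Rational(1, 2))), Pow(Add(-1, Mul(-5, Pow(2, Rational(1, 2)))), -1)))) = Add(Add(24, Mul(-1, x)), Mul(-1, Mul(-10, Pow(2, Rational(1, 2)), Pow(Add(-1, Mul(-5, Pow(2, Rational(1, 2)))), -1)))) = Add(Add(24, Mul(-1, x)), Mul(10, Pow(2, Rational(1, 2)), Pow(Add(-1, Mul(-5, Pow(2, Rational(1, 2)))), -1))) = Add(24, Mul(-1, x), Mul(10, Pow(2, Rational(1, 2)), Pow(Add(-1, Mul(-5, Pow(2, Rational(1, 2)))), -1))))
Add(-2293, Mul(-1, Function('v')(-11))) = Add(-2293, Mul(-1, Add(Rational(1076, 49), Mul(-1, -11), Mul(Rational(10, 49), Pow(2, Rational(1, 2)))))) = Add(-2293, Mul(-1, Add(Rational(1076, 49), 11, Mul(Rational(10, 49), Pow(2, Rational(1, 2)))))) = Add(-2293, Mul(-1, Add(Rational(1615, 49), Mul(Rational(10, 49), Pow(2, Rational(1, 2)))))) = Add(-2293, Add(Rational(-1615, 49), Mul(Rational(-10, 49), Pow(2, Rational(1, 2))))) = Add(Rational(-113972, 49), Mul(Rational(-10, 49), Pow(2, Rational(1, 2))))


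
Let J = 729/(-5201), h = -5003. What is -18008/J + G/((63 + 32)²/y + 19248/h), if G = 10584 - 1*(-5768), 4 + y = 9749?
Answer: 2551558348961720/20764790073 ≈ 1.2288e+5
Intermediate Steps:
y = 9745 (y = -4 + 9749 = 9745)
J = -729/5201 (J = 729*(-1/5201) = -729/5201 ≈ -0.14017)
G = 16352 (G = 10584 + 5768 = 16352)
-18008/J + G/((63 + 32)²/y + 19248/h) = -18008/(-729/5201) + 16352/((63 + 32)²/9745 + 19248/(-5003)) = -18008*(-5201/729) + 16352/(95²*(1/9745) + 19248*(-1/5003)) = 93659608/729 + 16352/(9025*(1/9745) - 19248/5003) = 93659608/729 + 16352/(1805/1949 - 19248/5003) = 93659608/729 + 16352/(-28483937/9750847) = 93659608/729 + 16352*(-9750847/28483937) = 93659608/729 - 159445850144/28483937 = 2551558348961720/20764790073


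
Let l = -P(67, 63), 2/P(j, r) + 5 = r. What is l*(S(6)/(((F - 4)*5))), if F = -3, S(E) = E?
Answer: 6/1015 ≈ 0.0059113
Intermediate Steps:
P(j, r) = 2/(-5 + r)
l = -1/29 (l = -2/(-5 + 63) = -2/58 = -1*1/29 = -1/29 ≈ -0.034483)
l*(S(6)/(((F - 4)*5))) = -6/(29*((-3 - 4)*5)) = -6/(29*((-7*5))) = -6/(29*(-35)) = -6*(-1)/(29*35) = -1/29*(-6/35) = 6/1015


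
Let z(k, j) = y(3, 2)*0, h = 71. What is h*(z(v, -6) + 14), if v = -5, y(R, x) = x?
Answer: 994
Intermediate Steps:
z(k, j) = 0 (z(k, j) = 2*0 = 0)
h*(z(v, -6) + 14) = 71*(0 + 14) = 71*14 = 994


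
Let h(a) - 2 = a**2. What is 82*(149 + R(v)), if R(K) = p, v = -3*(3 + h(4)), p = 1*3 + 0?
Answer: 12464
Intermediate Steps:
p = 3 (p = 3 + 0 = 3)
h(a) = 2 + a**2
v = -63 (v = -3*(3 + (2 + 4**2)) = -3*(3 + (2 + 16)) = -3*(3 + 18) = -3*21 = -63)
R(K) = 3
82*(149 + R(v)) = 82*(149 + 3) = 82*152 = 12464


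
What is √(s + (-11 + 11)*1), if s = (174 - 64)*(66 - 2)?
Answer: 8*√110 ≈ 83.905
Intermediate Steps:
s = 7040 (s = 110*64 = 7040)
√(s + (-11 + 11)*1) = √(7040 + (-11 + 11)*1) = √(7040 + 0*1) = √(7040 + 0) = √7040 = 8*√110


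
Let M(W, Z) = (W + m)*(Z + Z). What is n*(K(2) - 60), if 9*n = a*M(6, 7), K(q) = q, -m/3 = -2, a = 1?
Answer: -3248/3 ≈ -1082.7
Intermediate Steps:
m = 6 (m = -3*(-2) = 6)
M(W, Z) = 2*Z*(6 + W) (M(W, Z) = (W + 6)*(Z + Z) = (6 + W)*(2*Z) = 2*Z*(6 + W))
n = 56/3 (n = (1*(2*7*(6 + 6)))/9 = (1*(2*7*12))/9 = (1*168)/9 = (⅑)*168 = 56/3 ≈ 18.667)
n*(K(2) - 60) = 56*(2 - 60)/3 = (56/3)*(-58) = -3248/3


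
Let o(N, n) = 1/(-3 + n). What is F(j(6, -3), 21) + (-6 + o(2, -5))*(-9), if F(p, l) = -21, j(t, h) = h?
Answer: 273/8 ≈ 34.125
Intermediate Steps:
F(j(6, -3), 21) + (-6 + o(2, -5))*(-9) = -21 + (-6 + 1/(-3 - 5))*(-9) = -21 + (-6 + 1/(-8))*(-9) = -21 + (-6 - ⅛)*(-9) = -21 - 49/8*(-9) = -21 + 441/8 = 273/8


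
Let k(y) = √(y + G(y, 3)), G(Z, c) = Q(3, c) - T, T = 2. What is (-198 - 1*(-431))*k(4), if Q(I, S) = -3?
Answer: 233*I ≈ 233.0*I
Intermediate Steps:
G(Z, c) = -5 (G(Z, c) = -3 - 1*2 = -3 - 2 = -5)
k(y) = √(-5 + y) (k(y) = √(y - 5) = √(-5 + y))
(-198 - 1*(-431))*k(4) = (-198 - 1*(-431))*√(-5 + 4) = (-198 + 431)*√(-1) = 233*I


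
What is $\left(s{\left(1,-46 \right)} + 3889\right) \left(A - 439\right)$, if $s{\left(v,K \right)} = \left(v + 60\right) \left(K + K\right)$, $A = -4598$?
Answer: $8678751$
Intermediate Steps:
$s{\left(v,K \right)} = 2 K \left(60 + v\right)$ ($s{\left(v,K \right)} = \left(60 + v\right) 2 K = 2 K \left(60 + v\right)$)
$\left(s{\left(1,-46 \right)} + 3889\right) \left(A - 439\right) = \left(2 \left(-46\right) \left(60 + 1\right) + 3889\right) \left(-4598 - 439\right) = \left(2 \left(-46\right) 61 + 3889\right) \left(-5037\right) = \left(-5612 + 3889\right) \left(-5037\right) = \left(-1723\right) \left(-5037\right) = 8678751$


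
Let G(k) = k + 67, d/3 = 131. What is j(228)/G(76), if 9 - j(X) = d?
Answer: -384/143 ≈ -2.6853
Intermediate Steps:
d = 393 (d = 3*131 = 393)
j(X) = -384 (j(X) = 9 - 1*393 = 9 - 393 = -384)
G(k) = 67 + k
j(228)/G(76) = -384/(67 + 76) = -384/143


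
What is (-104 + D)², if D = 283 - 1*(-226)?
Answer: 164025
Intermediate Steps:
D = 509 (D = 283 + 226 = 509)
(-104 + D)² = (-104 + 509)² = 405² = 164025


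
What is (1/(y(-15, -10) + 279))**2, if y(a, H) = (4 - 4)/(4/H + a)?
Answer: 1/77841 ≈ 1.2847e-5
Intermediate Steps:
y(a, H) = 0 (y(a, H) = 0/(a + 4/H) = 0)
(1/(y(-15, -10) + 279))**2 = (1/(0 + 279))**2 = (1/279)**2 = 1/77841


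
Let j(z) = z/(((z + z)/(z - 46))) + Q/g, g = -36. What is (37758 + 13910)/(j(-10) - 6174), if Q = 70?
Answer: -930024/111671 ≈ -8.3282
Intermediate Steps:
j(z) = -449/18 + z/2 (j(z) = z/(((z + z)/(z - 46))) + 70/(-36) = z/(((2*z)/(-46 + z))) + 70*(-1/36) = z/((2*z/(-46 + z))) - 35/18 = z*((-46 + z)/(2*z)) - 35/18 = (-23 + z/2) - 35/18 = -449/18 + z/2)
(37758 + 13910)/(j(-10) - 6174) = (37758 + 13910)/((-449/18 + (1/2)*(-10)) - 6174) = 51668/((-449/18 - 5) - 6174) = 51668/(-539/18 - 6174) = 51668/(-111671/18) = 51668*(-18/111671) = -930024/111671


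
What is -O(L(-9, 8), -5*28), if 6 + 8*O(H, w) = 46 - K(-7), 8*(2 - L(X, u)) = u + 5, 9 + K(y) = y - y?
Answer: -49/8 ≈ -6.1250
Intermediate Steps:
K(y) = -9 (K(y) = -9 + (y - y) = -9 + 0 = -9)
L(X, u) = 11/8 - u/8 (L(X, u) = 2 - (u + 5)/8 = 2 - (5 + u)/8 = 2 + (-5/8 - u/8) = 11/8 - u/8)
O(H, w) = 49/8 (O(H, w) = -¾ + (46 - 1*(-9))/8 = -¾ + (46 + 9)/8 = -¾ + (⅛)*55 = -¾ + 55/8 = 49/8)
-O(L(-9, 8), -5*28) = -1*49/8 = -49/8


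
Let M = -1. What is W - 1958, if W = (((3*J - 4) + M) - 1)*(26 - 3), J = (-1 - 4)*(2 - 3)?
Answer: -1751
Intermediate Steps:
J = 5 (J = -5*(-1) = 5)
W = 207 (W = (((3*5 - 4) - 1) - 1)*(26 - 3) = (((15 - 4) - 1) - 1)*23 = ((11 - 1) - 1)*23 = (10 - 1)*23 = 9*23 = 207)
W - 1958 = 207 - 1958 = -1751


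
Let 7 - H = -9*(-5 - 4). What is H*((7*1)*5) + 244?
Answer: -2346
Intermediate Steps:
H = -74 (H = 7 - (-9)*(-5 - 4) = 7 - (-9)*(-9) = 7 - 1*81 = 7 - 81 = -74)
H*((7*1)*5) + 244 = -74*7*1*5 + 244 = -518*5 + 244 = -74*35 + 244 = -2590 + 244 = -2346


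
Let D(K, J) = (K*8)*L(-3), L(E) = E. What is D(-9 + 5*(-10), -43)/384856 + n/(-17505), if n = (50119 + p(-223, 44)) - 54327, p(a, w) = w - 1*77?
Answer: 207120172/842113035 ≈ 0.24595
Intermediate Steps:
D(K, J) = -24*K (D(K, J) = (K*8)*(-3) = (8*K)*(-3) = -24*K)
p(a, w) = -77 + w (p(a, w) = w - 77 = -77 + w)
n = -4241 (n = (50119 + (-77 + 44)) - 54327 = (50119 - 33) - 54327 = 50086 - 54327 = -4241)
D(-9 + 5*(-10), -43)/384856 + n/(-17505) = -24*(-9 + 5*(-10))/384856 - 4241/(-17505) = -24*(-9 - 50)*(1/384856) - 4241*(-1/17505) = -24*(-59)*(1/384856) + 4241/17505 = 1416*(1/384856) + 4241/17505 = 177/48107 + 4241/17505 = 207120172/842113035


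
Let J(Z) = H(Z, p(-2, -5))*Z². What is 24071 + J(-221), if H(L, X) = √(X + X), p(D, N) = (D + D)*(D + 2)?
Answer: 24071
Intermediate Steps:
p(D, N) = 2*D*(2 + D) (p(D, N) = (2*D)*(2 + D) = 2*D*(2 + D))
H(L, X) = √2*√X (H(L, X) = √(2*X) = √2*√X)
J(Z) = 0 (J(Z) = (√2*√(2*(-2)*(2 - 2)))*Z² = (√2*√(2*(-2)*0))*Z² = (√2*√0)*Z² = (√2*0)*Z² = 0*Z² = 0)
24071 + J(-221) = 24071 + 0 = 24071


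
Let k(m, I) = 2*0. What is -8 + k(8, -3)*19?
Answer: -8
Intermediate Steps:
k(m, I) = 0
-8 + k(8, -3)*19 = -8 + 0*19 = -8 + 0 = -8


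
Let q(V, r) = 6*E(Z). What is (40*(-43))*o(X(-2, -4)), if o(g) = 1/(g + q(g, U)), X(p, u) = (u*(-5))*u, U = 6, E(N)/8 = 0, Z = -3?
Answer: 43/2 ≈ 21.500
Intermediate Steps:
E(N) = 0 (E(N) = 8*0 = 0)
q(V, r) = 0 (q(V, r) = 6*0 = 0)
X(p, u) = -5*u² (X(p, u) = (-5*u)*u = -5*u²)
o(g) = 1/g (o(g) = 1/(g + 0) = 1/g)
(40*(-43))*o(X(-2, -4)) = (40*(-43))/((-5*(-4)²)) = -1720/((-5*16)) = -1720/(-80) = -1720*(-1/80) = 43/2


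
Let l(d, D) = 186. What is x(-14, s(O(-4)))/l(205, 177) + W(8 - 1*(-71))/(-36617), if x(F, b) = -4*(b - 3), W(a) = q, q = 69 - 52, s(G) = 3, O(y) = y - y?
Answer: -17/36617 ≈ -0.00046427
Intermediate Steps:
O(y) = 0
q = 17
W(a) = 17
x(F, b) = 12 - 4*b (x(F, b) = -4*(-3 + b) = 12 - 4*b)
x(-14, s(O(-4)))/l(205, 177) + W(8 - 1*(-71))/(-36617) = (12 - 4*3)/186 + 17/(-36617) = (12 - 12)*(1/186) + 17*(-1/36617) = 0*(1/186) - 17/36617 = 0 - 17/36617 = -17/36617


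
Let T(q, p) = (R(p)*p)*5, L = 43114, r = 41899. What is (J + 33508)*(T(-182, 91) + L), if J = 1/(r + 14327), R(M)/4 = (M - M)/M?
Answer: 40613836579613/28113 ≈ 1.4447e+9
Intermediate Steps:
R(M) = 0 (R(M) = 4*((M - M)/M) = 4*(0/M) = 4*0 = 0)
T(q, p) = 0 (T(q, p) = (0*p)*5 = 0*5 = 0)
J = 1/56226 (J = 1/(41899 + 14327) = 1/56226 ≈ 1.7785e-5)
(J + 33508)*(T(-182, 91) + L) = (1/56226 + 33508)*(0 + 43114) = (1884020809/56226)*43114 = 40613836579613/28113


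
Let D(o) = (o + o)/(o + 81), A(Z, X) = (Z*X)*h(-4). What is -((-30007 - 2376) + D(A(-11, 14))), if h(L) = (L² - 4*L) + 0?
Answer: 156950545/4847 ≈ 32381.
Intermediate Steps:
h(L) = L² - 4*L
A(Z, X) = 32*X*Z (A(Z, X) = (Z*X)*(-4*(-4 - 4)) = (X*Z)*(-4*(-8)) = (X*Z)*32 = 32*X*Z)
D(o) = 2*o/(81 + o) (D(o) = (2*o)/(81 + o) = 2*o/(81 + o))
-((-30007 - 2376) + D(A(-11, 14))) = -((-30007 - 2376) + 2*(32*14*(-11))/(81 + 32*14*(-11))) = -(-32383 + 2*(-4928)/(81 - 4928)) = -(-32383 + 2*(-4928)/(-4847)) = -(-32383 + 2*(-4928)*(-1/4847)) = -(-32383 + 9856/4847) = -1*(-156950545/4847) = 156950545/4847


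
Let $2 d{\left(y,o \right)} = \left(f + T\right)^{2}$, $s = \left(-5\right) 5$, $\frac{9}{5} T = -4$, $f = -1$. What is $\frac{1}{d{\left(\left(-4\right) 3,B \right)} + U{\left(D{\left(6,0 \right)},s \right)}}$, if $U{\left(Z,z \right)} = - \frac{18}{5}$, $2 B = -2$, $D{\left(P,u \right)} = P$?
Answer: $\frac{810}{1289} \approx 0.62839$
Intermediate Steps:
$T = - \frac{20}{9}$ ($T = \frac{5}{9} \left(-4\right) = - \frac{20}{9} \approx -2.2222$)
$s = -25$
$B = -1$ ($B = \frac{1}{2} \left(-2\right) = -1$)
$U{\left(Z,z \right)} = - \frac{18}{5}$ ($U{\left(Z,z \right)} = \left(-18\right) \frac{1}{5} = - \frac{18}{5}$)
$d{\left(y,o \right)} = \frac{841}{162}$ ($d{\left(y,o \right)} = \frac{\left(-1 - \frac{20}{9}\right)^{2}}{2} = \frac{\left(- \frac{29}{9}\right)^{2}}{2} = \frac{1}{2} \cdot \frac{841}{81} = \frac{841}{162}$)
$\frac{1}{d{\left(\left(-4\right) 3,B \right)} + U{\left(D{\left(6,0 \right)},s \right)}} = \frac{1}{\frac{841}{162} - \frac{18}{5}} = \frac{1}{\frac{1289}{810}} = \frac{810}{1289}$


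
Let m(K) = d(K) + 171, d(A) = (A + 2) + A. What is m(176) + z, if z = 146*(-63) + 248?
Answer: -8425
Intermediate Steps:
z = -8950 (z = -9198 + 248 = -8950)
d(A) = 2 + 2*A (d(A) = (2 + A) + A = 2 + 2*A)
m(K) = 173 + 2*K (m(K) = (2 + 2*K) + 171 = 173 + 2*K)
m(176) + z = (173 + 2*176) - 8950 = (173 + 352) - 8950 = 525 - 8950 = -8425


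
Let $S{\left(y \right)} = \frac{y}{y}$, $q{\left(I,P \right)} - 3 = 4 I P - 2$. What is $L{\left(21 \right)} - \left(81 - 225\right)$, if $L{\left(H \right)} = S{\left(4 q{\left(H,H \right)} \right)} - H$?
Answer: $124$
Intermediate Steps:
$q{\left(I,P \right)} = 1 + 4 I P$ ($q{\left(I,P \right)} = 3 + \left(4 I P - 2\right) = 3 + \left(-2 + 4 I P\right) = 1 + 4 I P$)
$S{\left(y \right)} = 1$
$L{\left(H \right)} = 1 - H$
$L{\left(21 \right)} - \left(81 - 225\right) = \left(1 - 21\right) - \left(81 - 225\right) = -20 - -144 = -20 + 144 = 124$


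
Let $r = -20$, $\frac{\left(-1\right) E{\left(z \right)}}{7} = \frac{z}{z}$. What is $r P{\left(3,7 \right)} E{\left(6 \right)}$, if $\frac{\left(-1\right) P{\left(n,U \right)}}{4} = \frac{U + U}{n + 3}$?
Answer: $- \frac{3920}{3} \approx -1306.7$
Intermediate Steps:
$P{\left(n,U \right)} = - \frac{8 U}{3 + n}$ ($P{\left(n,U \right)} = - 4 \frac{U + U}{n + 3} = - 4 \frac{2 U}{3 + n} = - \frac{8 U}{3 + n}$)
$E{\left(z \right)} = -7$ ($E{\left(z \right)} = - 7 \frac{z}{z} = \left(-7\right) 1 = -7$)
$r P{\left(3,7 \right)} E{\left(6 \right)} = - 20 \left(\left(-8\right) 7 \frac{1}{3 + 3}\right) \left(-7\right) = - 20 \left(\left(-8\right) 7 \cdot \frac{1}{6}\right) \left(-7\right) = \left(-20\right) \left(- \frac{28}{3}\right) \left(-7\right) = \frac{560}{3} \left(-7\right) = - \frac{3920}{3}$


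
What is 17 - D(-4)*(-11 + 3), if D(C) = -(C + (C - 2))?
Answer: 97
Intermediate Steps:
D(C) = 2 - 2*C (D(C) = -(C + (-2 + C)) = -(-2 + 2*C) = 2 - 2*C)
17 - D(-4)*(-11 + 3) = 17 - (2 - 2*(-4))*(-11 + 3) = 17 - (2 + 8)*(-8) = 17 - 10*(-8) = 17 - 1*(-80) = 17 + 80 = 97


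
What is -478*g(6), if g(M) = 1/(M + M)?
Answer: -239/6 ≈ -39.833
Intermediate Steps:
g(M) = 1/(2*M)
-478*g(6) = -239/6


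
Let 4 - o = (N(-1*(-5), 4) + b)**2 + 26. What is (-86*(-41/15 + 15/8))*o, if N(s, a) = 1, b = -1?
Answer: -48719/30 ≈ -1624.0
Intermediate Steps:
o = -22 (o = 4 - ((1 - 1)**2 + 26) = 4 - (0**2 + 26) = 4 - (0 + 26) = 4 - 1*26 = 4 - 26 = -22)
(-86*(-41/15 + 15/8))*o = -86*(-41/15 + 15/8)*(-22) = -86*(-103/120)*(-22) = (4429/60)*(-22) = -48719/30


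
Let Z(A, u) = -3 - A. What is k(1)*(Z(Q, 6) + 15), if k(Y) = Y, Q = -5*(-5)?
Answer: -13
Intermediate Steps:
Q = 25
k(1)*(Z(Q, 6) + 15) = 1*((-3 - 1*25) + 15) = 1*((-3 - 25) + 15) = 1*(-28 + 15) = 1*(-13) = -13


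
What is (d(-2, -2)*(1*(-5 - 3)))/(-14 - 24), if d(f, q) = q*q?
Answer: 16/19 ≈ 0.84210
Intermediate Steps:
d(f, q) = q²
(d(-2, -2)*(1*(-5 - 3)))/(-14 - 24) = ((-2)²*(1*(-5 - 3)))/(-14 - 24) = (4*(1*(-8)))/(-38) = (4*(-8))*(-1/38) = -32*(-1/38) = 16/19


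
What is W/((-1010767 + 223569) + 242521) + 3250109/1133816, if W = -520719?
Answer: 786886384499/205854499144 ≈ 3.8225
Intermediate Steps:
W/((-1010767 + 223569) + 242521) + 3250109/1133816 = -520719/((-1010767 + 223569) + 242521) + 3250109/1133816 = -520719/(-787198 + 242521) + 3250109*(1/1133816) = -520719/(-544677) + 3250109/1133816 = -520719*(-1/544677) + 3250109/1133816 = 173573/181559 + 3250109/1133816 = 786886384499/205854499144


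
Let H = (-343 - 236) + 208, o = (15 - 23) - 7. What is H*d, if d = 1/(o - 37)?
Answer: 371/52 ≈ 7.1346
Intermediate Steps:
o = -15 (o = -8 - 7 = -15)
d = -1/52 (d = 1/(-15 - 37) = 1/(-52) = -1/52 ≈ -0.019231)
H = -371 (H = -579 + 208 = -371)
H*d = -371*(-1/52) = 371/52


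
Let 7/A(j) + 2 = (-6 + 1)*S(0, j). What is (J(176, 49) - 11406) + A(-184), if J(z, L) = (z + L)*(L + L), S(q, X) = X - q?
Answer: 9771199/918 ≈ 10644.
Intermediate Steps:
A(j) = 7/(-2 - 5*j) (A(j) = 7/(-2 + (-6 + 1)*(j - 1*0)) = 7/(-2 - 5*(j + 0)) = 7/(-2 - 5*j))
J(z, L) = 2*L*(L + z) (J(z, L) = (L + z)*(2*L) = 2*L*(L + z))
(J(176, 49) - 11406) + A(-184) = (2*49*(49 + 176) - 11406) - 7/(2 + 5*(-184)) = (2*49*225 - 11406) - 7/(2 - 920) = (22050 - 11406) - 7/(-918) = 10644 - 7*(-1/918) = 10644 + 7/918 = 9771199/918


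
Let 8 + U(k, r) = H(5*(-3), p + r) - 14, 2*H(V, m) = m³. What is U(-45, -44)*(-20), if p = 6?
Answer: 549160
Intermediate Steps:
H(V, m) = m³/2
U(k, r) = -22 + (6 + r)³/2 (U(k, r) = -8 + ((6 + r)³/2 - 14) = -8 + (-14 + (6 + r)³/2) = -22 + (6 + r)³/2)
U(-45, -44)*(-20) = (-22 + (6 - 44)³/2)*(-20) = (-22 + (½)*(-38)³)*(-20) = (-22 + (½)*(-54872))*(-20) = (-22 - 27436)*(-20) = -27458*(-20) = 549160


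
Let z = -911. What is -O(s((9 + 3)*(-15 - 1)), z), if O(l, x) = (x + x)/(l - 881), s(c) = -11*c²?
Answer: -1822/406385 ≈ -0.0044834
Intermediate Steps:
O(l, x) = 2*x/(-881 + l) (O(l, x) = (2*x)/(-881 + l) = 2*x/(-881 + l))
-O(s((9 + 3)*(-15 - 1)), z) = -2*(-911)/(-881 - 11*(-15 - 1)²*(9 + 3)²) = -2*(-911)/(-881 - 11*(12*(-16))²) = -2*(-911)/(-881 - 11*(-192)²) = -2*(-911)/(-881 - 11*36864) = -2*(-911)/(-881 - 405504) = -2*(-911)/(-406385) = -2*(-911)*(-1)/406385 = -1*1822/406385 = -1822/406385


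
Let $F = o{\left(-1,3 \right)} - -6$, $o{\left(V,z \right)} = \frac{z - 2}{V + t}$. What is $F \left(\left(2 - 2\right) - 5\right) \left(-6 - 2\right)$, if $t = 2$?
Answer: $280$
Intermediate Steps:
$o{\left(V,z \right)} = \frac{-2 + z}{2 + V}$ ($o{\left(V,z \right)} = \frac{z - 2}{V + 2} = \frac{-2 + z}{2 + V}$)
$F = 7$ ($F = \frac{-2 + 3}{2 - 1} - -6 = 1^{-1} \cdot 1 + 6 = 1 \cdot 1 + 6 = 1 + 6 = 7$)
$F \left(\left(2 - 2\right) - 5\right) \left(-6 - 2\right) = 7 \left(\left(2 - 2\right) - 5\right) \left(-6 - 2\right) = 7 \left(0 - 5\right) \left(-6 - 2\right) = 7 \left(-5\right) \left(-8\right) = \left(-35\right) \left(-8\right) = 280$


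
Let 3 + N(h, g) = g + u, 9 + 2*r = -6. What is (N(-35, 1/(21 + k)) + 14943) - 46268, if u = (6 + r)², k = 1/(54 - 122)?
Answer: -178807109/5708 ≈ -31326.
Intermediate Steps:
k = -1/68 (k = 1/(-68) = -1/68 ≈ -0.014706)
r = -15/2 (r = -9/2 + (½)*(-6) = -9/2 - 3 = -15/2 ≈ -7.5000)
u = 9/4 (u = (6 - 15/2)² = (-3/2)² = 9/4 ≈ 2.2500)
N(h, g) = -¾ + g (N(h, g) = -3 + (g + 9/4) = -3 + (9/4 + g) = -¾ + g)
(N(-35, 1/(21 + k)) + 14943) - 46268 = ((-¾ + 1/(21 - 1/68)) + 14943) - 46268 = ((-¾ + 1/(1427/68)) + 14943) - 46268 = ((-¾ + 68/1427) + 14943) - 46268 = (-4009/5708 + 14943) - 46268 = 85290635/5708 - 46268 = -178807109/5708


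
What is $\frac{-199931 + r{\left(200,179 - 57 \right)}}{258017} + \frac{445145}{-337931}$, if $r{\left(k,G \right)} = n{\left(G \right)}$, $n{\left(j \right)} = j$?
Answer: $- \frac{182376632644}{87191942827} \approx -2.0917$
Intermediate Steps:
$r{\left(k,G \right)} = G$
$\frac{-199931 + r{\left(200,179 - 57 \right)}}{258017} + \frac{445145}{-337931} = \frac{-199931 + \left(179 - 57\right)}{258017} + \frac{445145}{-337931} = \left(-199931 + 122\right) \frac{1}{258017} + 445145 \left(- \frac{1}{337931}\right) = \left(-199809\right) \frac{1}{258017} - \frac{445145}{337931} = - \frac{199809}{258017} - \frac{445145}{337931} = - \frac{182376632644}{87191942827}$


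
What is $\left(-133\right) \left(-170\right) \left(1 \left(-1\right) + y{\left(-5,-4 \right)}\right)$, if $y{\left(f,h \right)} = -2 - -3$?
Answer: $0$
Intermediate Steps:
$y{\left(f,h \right)} = 1$ ($y{\left(f,h \right)} = -2 + 3 = 1$)
$\left(-133\right) \left(-170\right) \left(1 \left(-1\right) + y{\left(-5,-4 \right)}\right) = \left(-133\right) \left(-170\right) \left(1 \left(-1\right) + 1\right) = 22610 \left(-1 + 1\right) = 22610 \cdot 0 = 0$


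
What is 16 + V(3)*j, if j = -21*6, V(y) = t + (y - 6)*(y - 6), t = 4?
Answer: -1622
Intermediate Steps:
V(y) = 4 + (-6 + y)² (V(y) = 4 + (y - 6)*(y - 6) = 4 + (-6 + y)*(-6 + y) = 4 + (-6 + y)²)
j = -126
16 + V(3)*j = 16 + (4 + (-6 + 3)²)*(-126) = 16 + (4 + (-3)²)*(-126) = 16 + (4 + 9)*(-126) = 16 + 13*(-126) = 16 - 1638 = -1622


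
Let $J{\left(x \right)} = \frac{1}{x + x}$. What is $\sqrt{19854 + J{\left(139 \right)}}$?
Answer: $\frac{\sqrt{1534396814}}{278} \approx 140.9$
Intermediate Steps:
$J{\left(x \right)} = \frac{1}{2 x}$
$\sqrt{19854 + J{\left(139 \right)}} = \sqrt{19854 + \frac{1}{2 \cdot 139}} = \sqrt{19854 + \frac{1}{2} \cdot \frac{1}{139}} = \sqrt{19854 + \frac{1}{278}} = \sqrt{\frac{5519413}{278}} = \frac{\sqrt{1534396814}}{278}$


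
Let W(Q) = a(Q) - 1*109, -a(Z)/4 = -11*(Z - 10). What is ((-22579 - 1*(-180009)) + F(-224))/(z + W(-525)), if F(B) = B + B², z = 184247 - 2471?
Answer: 207382/158127 ≈ 1.3115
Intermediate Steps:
a(Z) = -440 + 44*Z (a(Z) = -(-44)*(Z - 10) = -(-44)*(-10 + Z) = -4*(110 - 11*Z) = -440 + 44*Z)
z = 181776
W(Q) = -549 + 44*Q (W(Q) = (-440 + 44*Q) - 1*109 = (-440 + 44*Q) - 109 = -549 + 44*Q)
((-22579 - 1*(-180009)) + F(-224))/(z + W(-525)) = ((-22579 - 1*(-180009)) - 224*(1 - 224))/(181776 + (-549 + 44*(-525))) = ((-22579 + 180009) - 224*(-223))/(181776 + (-549 - 23100)) = (157430 + 49952)/(181776 - 23649) = 207382/158127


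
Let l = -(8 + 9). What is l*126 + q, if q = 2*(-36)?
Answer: -2214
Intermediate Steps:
l = -17 (l = -1*17 = -17)
q = -72
l*126 + q = -17*126 - 72 = -2142 - 72 = -2214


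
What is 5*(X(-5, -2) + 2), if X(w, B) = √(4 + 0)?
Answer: 20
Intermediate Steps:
X(w, B) = 2 (X(w, B) = √4 = 2)
5*(X(-5, -2) + 2) = 5*(2 + 2) = 5*4 = 20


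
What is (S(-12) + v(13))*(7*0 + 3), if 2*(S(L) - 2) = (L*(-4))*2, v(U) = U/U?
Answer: 153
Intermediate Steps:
v(U) = 1
S(L) = 2 - 4*L (S(L) = 2 + ((L*(-4))*2)/2 = 2 + (-4*L*2)/2 = 2 + (-8*L)/2 = 2 - 4*L)
(S(-12) + v(13))*(7*0 + 3) = ((2 - 4*(-12)) + 1)*(7*0 + 3) = ((2 + 48) + 1)*(0 + 3) = (50 + 1)*3 = 51*3 = 153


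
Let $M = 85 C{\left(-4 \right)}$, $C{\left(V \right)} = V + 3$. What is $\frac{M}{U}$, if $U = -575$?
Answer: $\frac{17}{115} \approx 0.14783$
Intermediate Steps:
$C{\left(V \right)} = 3 + V$
$M = -85$ ($M = 85 \left(3 - 4\right) = 85 \left(-1\right) = -85$)
$\frac{M}{U} = - \frac{85}{-575} = \left(-85\right) \left(- \frac{1}{575}\right) = \frac{17}{115}$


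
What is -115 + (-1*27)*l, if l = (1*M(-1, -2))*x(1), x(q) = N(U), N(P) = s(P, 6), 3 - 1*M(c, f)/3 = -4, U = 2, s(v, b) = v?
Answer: -1249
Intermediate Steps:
M(c, f) = 21 (M(c, f) = 9 - 3*(-4) = 9 + 12 = 21)
N(P) = P
x(q) = 2
l = 42 (l = (1*21)*2 = 21*2 = 42)
-115 + (-1*27)*l = -115 - 1*27*42 = -115 - 27*42 = -115 - 1134 = -1249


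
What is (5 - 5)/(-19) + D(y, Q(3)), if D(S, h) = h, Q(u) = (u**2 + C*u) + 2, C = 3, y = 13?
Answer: 20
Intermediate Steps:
Q(u) = 2 + u**2 + 3*u (Q(u) = (u**2 + 3*u) + 2 = 2 + u**2 + 3*u)
(5 - 5)/(-19) + D(y, Q(3)) = (5 - 5)/(-19) + (2 + 3**2 + 3*3) = -1/19*0 + (2 + 9 + 9) = 0 + 20 = 20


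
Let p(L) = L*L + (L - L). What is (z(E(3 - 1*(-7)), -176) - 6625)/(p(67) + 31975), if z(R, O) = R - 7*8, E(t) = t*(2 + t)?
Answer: -6561/36464 ≈ -0.17993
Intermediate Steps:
p(L) = L**2 (p(L) = L**2 + 0 = L**2)
z(R, O) = -56 + R (z(R, O) = R - 56 = -56 + R)
(z(E(3 - 1*(-7)), -176) - 6625)/(p(67) + 31975) = ((-56 + (3 - 1*(-7))*(2 + (3 - 1*(-7)))) - 6625)/(67**2 + 31975) = ((-56 + (3 + 7)*(2 + (3 + 7))) - 6625)/(4489 + 31975) = ((-56 + 10*(2 + 10)) - 6625)/36464 = ((-56 + 10*12) - 6625)*(1/36464) = ((-56 + 120) - 6625)*(1/36464) = (64 - 6625)*(1/36464) = -6561*1/36464 = -6561/36464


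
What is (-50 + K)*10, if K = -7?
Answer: -570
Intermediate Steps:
(-50 + K)*10 = (-50 - 7)*10 = -57*10 = -570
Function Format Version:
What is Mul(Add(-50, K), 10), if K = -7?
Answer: -570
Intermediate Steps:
Mul(Add(-50, K), 10) = Mul(Add(-50, -7), 10) = Mul(-57, 10) = -570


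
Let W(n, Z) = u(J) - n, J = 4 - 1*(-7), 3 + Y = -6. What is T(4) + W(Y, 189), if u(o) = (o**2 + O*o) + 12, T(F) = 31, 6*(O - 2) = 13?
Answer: 1313/6 ≈ 218.83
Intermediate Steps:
O = 25/6 (O = 2 + (1/6)*13 = 2 + 13/6 = 25/6 ≈ 4.1667)
Y = -9 (Y = -3 - 6 = -9)
J = 11 (J = 4 + 7 = 11)
u(o) = 12 + o**2 + 25*o/6 (u(o) = (o**2 + 25*o/6) + 12 = 12 + o**2 + 25*o/6)
W(n, Z) = 1073/6 - n (W(n, Z) = (12 + 11**2 + (25/6)*11) - n = (12 + 121 + 275/6) - n = 1073/6 - n)
T(4) + W(Y, 189) = 31 + (1073/6 - 1*(-9)) = 31 + (1073/6 + 9) = 31 + 1127/6 = 1313/6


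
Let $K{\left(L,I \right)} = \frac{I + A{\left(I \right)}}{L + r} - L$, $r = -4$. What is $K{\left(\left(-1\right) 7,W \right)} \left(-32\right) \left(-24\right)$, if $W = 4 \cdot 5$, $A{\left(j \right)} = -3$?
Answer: $\frac{46080}{11} \approx 4189.1$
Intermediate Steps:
$W = 20$
$K{\left(L,I \right)} = - L + \frac{-3 + I}{-4 + L}$ ($K{\left(L,I \right)} = \frac{I - 3}{L - 4} - L = \frac{-3 + I}{-4 + L} - L = - L + \frac{-3 + I}{-4 + L}$)
$K{\left(\left(-1\right) 7,W \right)} \left(-32\right) \left(-24\right) = \frac{-3 + 20 - \left(\left(-1\right) 7\right)^{2} + 4 \left(\left(-1\right) 7\right)}{-4 - 7} \left(-32\right) \left(-24\right) = \frac{-3 + 20 - \left(-7\right)^{2} + 4 \left(-7\right)}{-4 - 7} \left(-32\right) \left(-24\right) = \frac{-3 + 20 - 49 - 28}{-11} \left(-32\right) \left(-24\right) = - \frac{-3 + 20 - 49 - 28}{11} \left(-32\right) \left(-24\right) = \left(- \frac{1}{11}\right) \left(-60\right) \left(-32\right) \left(-24\right) = \frac{60}{11} \left(-32\right) \left(-24\right) = \left(- \frac{1920}{11}\right) \left(-24\right) = \frac{46080}{11}$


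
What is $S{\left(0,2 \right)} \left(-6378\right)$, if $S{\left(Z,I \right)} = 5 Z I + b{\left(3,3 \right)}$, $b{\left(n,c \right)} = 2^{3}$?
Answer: $-51024$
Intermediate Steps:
$b{\left(n,c \right)} = 8$
$S{\left(Z,I \right)} = 8 + 5 I Z$ ($S{\left(Z,I \right)} = 5 Z I + 8 = 5 I Z + 8 = 8 + 5 I Z$)
$S{\left(0,2 \right)} \left(-6378\right) = \left(8 + 5 \cdot 2 \cdot 0\right) \left(-6378\right) = \left(8 + 0\right) \left(-6378\right) = 8 \left(-6378\right) = -51024$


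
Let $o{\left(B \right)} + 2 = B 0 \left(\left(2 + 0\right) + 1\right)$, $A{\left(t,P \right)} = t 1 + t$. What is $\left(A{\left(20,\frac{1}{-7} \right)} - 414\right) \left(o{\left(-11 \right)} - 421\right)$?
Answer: $158202$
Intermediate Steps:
$A{\left(t,P \right)} = 2 t$ ($A{\left(t,P \right)} = t + t = 2 t$)
$o{\left(B \right)} = -2$ ($o{\left(B \right)} = -2 + B 0 \left(\left(2 + 0\right) + 1\right) = -2 + 0 \left(2 + 1\right) = -2 + 0 \cdot 3 = -2 + 0 = -2$)
$\left(A{\left(20,\frac{1}{-7} \right)} - 414\right) \left(o{\left(-11 \right)} - 421\right) = \left(2 \cdot 20 - 414\right) \left(-2 - 421\right) = \left(40 - 414\right) \left(-423\right) = \left(-374\right) \left(-423\right) = 158202$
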